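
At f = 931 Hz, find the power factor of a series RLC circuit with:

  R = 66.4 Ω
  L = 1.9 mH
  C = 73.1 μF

Step 1 — Angular frequency: ω = 2π·f = 2π·931 = 5850 rad/s.
Step 2 — Component impedances:
  R: Z = R = 66.4 Ω
  L: Z = jωL = j·5850·0.0019 = 0 + j11.11 Ω
  C: Z = 1/(jωC) = -j/(ω·C) = 0 - j2.339 Ω
Step 3 — Series combination: Z_total = R + L + C = 66.4 + j8.776 Ω = 66.98∠7.5° Ω.
Step 4 — Power factor: PF = cos(φ) = Re(Z)/|Z| = 66.4/66.977 = 0.9914.
Step 5 — Type: Im(Z) = 8.776 ⇒ lagging (phase φ = 7.5°).

PF = 0.9914 (lagging, φ = 7.5°)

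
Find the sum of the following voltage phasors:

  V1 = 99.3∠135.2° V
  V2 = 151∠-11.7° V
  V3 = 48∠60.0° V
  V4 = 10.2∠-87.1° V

Step 1 — Convert each phasor to rectangular form:
  V1 = 99.3·(cos(135.2°) + j·sin(135.2°)) = -70.46 + j69.97 V
  V2 = 151·(cos(-11.7°) + j·sin(-11.7°)) = 147.9 - j30.62 V
  V3 = 48·(cos(60.0°) + j·sin(60.0°)) = 24 + j41.57 V
  V4 = 10.2·(cos(-87.1°) + j·sin(-87.1°)) = 0.516 - j10.19 V
Step 2 — Sum components: V_total = 101.9 + j70.73 V.
Step 3 — Convert to polar: |V_total| = 124.1 V, ∠V_total = 34.8°.

V_total = 124.1∠34.8° V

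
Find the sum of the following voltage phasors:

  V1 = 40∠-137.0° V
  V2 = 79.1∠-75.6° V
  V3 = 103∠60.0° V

Step 1 — Convert each phasor to rectangular form:
  V1 = 40·(cos(-137.0°) + j·sin(-137.0°)) = -29.25 - j27.28 V
  V2 = 79.1·(cos(-75.6°) + j·sin(-75.6°)) = 19.67 - j76.61 V
  V3 = 103·(cos(60.0°) + j·sin(60.0°)) = 51.5 + j89.2 V
Step 2 — Sum components: V_total = 41.92 - j14.69 V.
Step 3 — Convert to polar: |V_total| = 44.42 V, ∠V_total = -19.3°.

V_total = 44.42∠-19.3° V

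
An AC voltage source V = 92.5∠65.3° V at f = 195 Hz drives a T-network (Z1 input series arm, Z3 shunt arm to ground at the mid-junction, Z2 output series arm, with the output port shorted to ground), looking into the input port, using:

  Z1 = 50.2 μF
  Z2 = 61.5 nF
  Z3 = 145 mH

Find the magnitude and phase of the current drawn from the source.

Step 1 — Angular frequency: ω = 2π·f = 2π·195 = 1225 rad/s.
Step 2 — Component impedances:
  Z1: Z = 1/(jωC) = -j/(ω·C) = 0 - j16.26 Ω
  Z2: Z = 1/(jωC) = -j/(ω·C) = 0 - j1.327e+04 Ω
  Z3: Z = jωL = j·1225·0.145 = 0 + j177.7 Ω
Step 3 — With the output port shorted to ground, the output series arm Z2 runs from the junction to ground; the shunt arm Z3 also runs from the junction to ground. They appear in parallel: Z3 || Z2 = 0 + j180.1 Ω.
Step 4 — Series with input arm Z1: Z_in = Z1 + (Z3 || Z2) = 0 + j163.8 Ω = 163.8∠90.0° Ω.
Step 5 — Source phasor: V = 92.5∠65.3° V = 38.65 + j84.04 V.
Step 6 — Ohm's law: I = V / Z_total = (38.65 + j84.04) / (0 + j163.8) = 0.513 - j0.236 A.
Step 7 — Convert to polar: |I| = 0.5647 A, ∠I = -24.7°.

I = 0.5647∠-24.7° A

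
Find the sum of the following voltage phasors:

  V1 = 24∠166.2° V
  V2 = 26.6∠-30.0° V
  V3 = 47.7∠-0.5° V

Step 1 — Convert each phasor to rectangular form:
  V1 = 24·(cos(166.2°) + j·sin(166.2°)) = -23.31 + j5.725 V
  V2 = 26.6·(cos(-30.0°) + j·sin(-30.0°)) = 23.04 - j13.3 V
  V3 = 47.7·(cos(-0.5°) + j·sin(-0.5°)) = 47.7 - j0.4163 V
Step 2 — Sum components: V_total = 47.43 - j7.991 V.
Step 3 — Convert to polar: |V_total| = 48.1 V, ∠V_total = -9.6°.

V_total = 48.1∠-9.6° V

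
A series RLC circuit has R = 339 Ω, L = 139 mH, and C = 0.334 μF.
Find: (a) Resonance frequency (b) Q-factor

Step 1 — Resonance condition Im(Z)=0 gives ω₀ = 1/√(LC).
Step 2 — ω₀ = 1/√(0.139·3.34e-07) = 4641 rad/s.
Step 3 — f₀ = ω₀/(2π) = 738.7 Hz.
Step 4 — Series Q: Q = ω₀L/R = 4641·0.139/339 = 1.903.

(a) f₀ = 738.7 Hz  (b) Q = 1.903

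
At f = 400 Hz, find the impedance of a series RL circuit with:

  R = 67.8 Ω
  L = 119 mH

Step 1 — Angular frequency: ω = 2π·f = 2π·400 = 2513 rad/s.
Step 2 — Component impedances:
  R: Z = R = 67.8 Ω
  L: Z = jωL = j·2513·0.119 = 0 + j299.1 Ω
Step 3 — Series combination: Z_total = R + L = 67.8 + j299.1 Ω = 306.7∠77.2° Ω.

Z = 67.8 + j299.1 Ω = 306.7∠77.2° Ω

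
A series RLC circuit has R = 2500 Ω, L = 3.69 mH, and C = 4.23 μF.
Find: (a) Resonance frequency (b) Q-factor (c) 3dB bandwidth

Step 1 — Resonance: ω₀ = 1/√(LC) = 1/√(0.00369·4.23e-06) = 8004 rad/s.
Step 2 — f₀ = ω₀/(2π) = 1274 Hz.
Step 3 — Series Q: Q = ω₀L/R = 8004·0.00369/2500 = 0.01181.
Step 4 — Bandwidth: Δω = ω₀/Q = 6.775e+05 rad/s; BW = Δω/(2π) = 1.078e+05 Hz.

(a) f₀ = 1274 Hz  (b) Q = 0.01181  (c) BW = 1.078e+05 Hz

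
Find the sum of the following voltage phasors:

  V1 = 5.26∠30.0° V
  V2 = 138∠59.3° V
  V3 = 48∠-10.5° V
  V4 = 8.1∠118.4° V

Step 1 — Convert each phasor to rectangular form:
  V1 = 5.26·(cos(30.0°) + j·sin(30.0°)) = 4.555 + j2.63 V
  V2 = 138·(cos(59.3°) + j·sin(59.3°)) = 70.45 + j118.7 V
  V3 = 48·(cos(-10.5°) + j·sin(-10.5°)) = 47.2 - j8.747 V
  V4 = 8.1·(cos(118.4°) + j·sin(118.4°)) = -3.853 + j7.125 V
Step 2 — Sum components: V_total = 118.4 + j119.7 V.
Step 3 — Convert to polar: |V_total| = 168.3 V, ∠V_total = 45.3°.

V_total = 168.3∠45.3° V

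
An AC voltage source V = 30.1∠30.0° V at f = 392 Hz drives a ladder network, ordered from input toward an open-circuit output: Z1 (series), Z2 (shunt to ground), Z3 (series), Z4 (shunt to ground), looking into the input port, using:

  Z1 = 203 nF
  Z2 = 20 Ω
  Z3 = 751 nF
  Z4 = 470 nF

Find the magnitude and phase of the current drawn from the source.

Step 1 — Angular frequency: ω = 2π·f = 2π·392 = 2463 rad/s.
Step 2 — Component impedances:
  Z1: Z = 1/(jωC) = -j/(ω·C) = 0 - j2000 Ω
  Z2: Z = R = 20 Ω
  Z3: Z = 1/(jωC) = -j/(ω·C) = 0 - j540.6 Ω
  Z4: Z = 1/(jωC) = -j/(ω·C) = 0 - j863.8 Ω
Step 3 — Ladder network (open output): work backward from the far end, alternating series and parallel combinations. Z_in = 20 - j2000 Ω = 2000∠-89.4° Ω.
Step 4 — Source phasor: V = 30.1∠30.0° V = 26.07 + j15.05 V.
Step 5 — Ohm's law: I = V / Z_total = (26.07 + j15.05) / (20 - j2000) = -0.007393 + j0.01311 A.
Step 6 — Convert to polar: |I| = 0.01505 A, ∠I = 119.4°.

I = 0.01505∠119.4° A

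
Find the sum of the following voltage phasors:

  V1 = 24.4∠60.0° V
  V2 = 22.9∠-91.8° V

Step 1 — Convert each phasor to rectangular form:
  V1 = 24.4·(cos(60.0°) + j·sin(60.0°)) = 12.2 + j21.13 V
  V2 = 22.9·(cos(-91.8°) + j·sin(-91.8°)) = -0.7193 - j22.89 V
Step 2 — Sum components: V_total = 11.48 - j1.758 V.
Step 3 — Convert to polar: |V_total| = 11.61 V, ∠V_total = -8.7°.

V_total = 11.61∠-8.7° V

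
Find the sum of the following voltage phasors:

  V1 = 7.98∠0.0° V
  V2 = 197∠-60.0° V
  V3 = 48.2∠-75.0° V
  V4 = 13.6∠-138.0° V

Step 1 — Convert each phasor to rectangular form:
  V1 = 7.98·(cos(0.0°) + j·sin(0.0°)) = 7.98 V
  V2 = 197·(cos(-60.0°) + j·sin(-60.0°)) = 98.5 - j170.6 V
  V3 = 48.2·(cos(-75.0°) + j·sin(-75.0°)) = 12.48 - j46.56 V
  V4 = 13.6·(cos(-138.0°) + j·sin(-138.0°)) = -10.11 - j9.1 V
Step 2 — Sum components: V_total = 108.8 - j226.3 V.
Step 3 — Convert to polar: |V_total| = 251.1 V, ∠V_total = -64.3°.

V_total = 251.1∠-64.3° V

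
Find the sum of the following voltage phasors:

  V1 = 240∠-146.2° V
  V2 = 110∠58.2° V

Step 1 — Convert each phasor to rectangular form:
  V1 = 240·(cos(-146.2°) + j·sin(-146.2°)) = -199.4 - j133.5 V
  V2 = 110·(cos(58.2°) + j·sin(58.2°)) = 57.97 + j93.49 V
Step 2 — Sum components: V_total = -141.5 - j40.02 V.
Step 3 — Convert to polar: |V_total| = 147 V, ∠V_total = -164.2°.

V_total = 147∠-164.2° V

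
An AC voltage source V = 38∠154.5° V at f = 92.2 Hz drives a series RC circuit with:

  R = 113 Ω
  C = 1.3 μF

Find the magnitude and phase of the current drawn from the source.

Step 1 — Angular frequency: ω = 2π·f = 2π·92.2 = 579.3 rad/s.
Step 2 — Component impedances:
  R: Z = R = 113 Ω
  C: Z = 1/(jωC) = -j/(ω·C) = 0 - j1328 Ω
Step 3 — Series combination: Z_total = R + C = 113 - j1328 Ω = 1333∠-85.1° Ω.
Step 4 — Source phasor: V = 38∠154.5° V = -34.3 + j16.36 V.
Step 5 — Ohm's law: I = V / Z_total = (-34.3 + j16.36) / (113 - j1328) = -0.01441 - j0.0246 A.
Step 6 — Convert to polar: |I| = 0.02851 A, ∠I = -120.4°.

I = 0.02851∠-120.4° A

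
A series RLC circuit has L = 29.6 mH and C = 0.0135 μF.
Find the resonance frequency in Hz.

Step 1 — Resonance condition Im(Z)=0 gives ω₀ = 1/√(LC).
Step 2 — ω₀ = 1/√(0.0296·1.35e-08) = 5.003e+04 rad/s.
Step 3 — f₀ = ω₀/(2π) = 7962 Hz.

f₀ = 7962 Hz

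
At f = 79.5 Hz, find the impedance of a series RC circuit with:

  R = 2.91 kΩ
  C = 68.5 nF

Step 1 — Angular frequency: ω = 2π·f = 2π·79.5 = 499.5 rad/s.
Step 2 — Component impedances:
  R: Z = R = 2910 Ω
  C: Z = 1/(jωC) = -j/(ω·C) = 0 - j2.923e+04 Ω
Step 3 — Series combination: Z_total = R + C = 2910 - j2.923e+04 Ω = 2.937e+04∠-84.3° Ω.

Z = 2910 - j2.923e+04 Ω = 2.937e+04∠-84.3° Ω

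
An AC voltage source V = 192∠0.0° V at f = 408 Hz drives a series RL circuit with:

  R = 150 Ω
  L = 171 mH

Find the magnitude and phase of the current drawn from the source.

Step 1 — Angular frequency: ω = 2π·f = 2π·408 = 2564 rad/s.
Step 2 — Component impedances:
  R: Z = R = 150 Ω
  L: Z = jωL = j·2564·0.171 = 0 + j438.4 Ω
Step 3 — Series combination: Z_total = R + L = 150 + j438.4 Ω = 463.3∠71.1° Ω.
Step 4 — Source phasor: V = 192∠0.0° V = 192 V.
Step 5 — Ohm's law: I = V / Z_total = (192) / (150 + j438.4) = 0.1342 - j0.3921 A.
Step 6 — Convert to polar: |I| = 0.4144 A, ∠I = -71.1°.

I = 0.4144∠-71.1° A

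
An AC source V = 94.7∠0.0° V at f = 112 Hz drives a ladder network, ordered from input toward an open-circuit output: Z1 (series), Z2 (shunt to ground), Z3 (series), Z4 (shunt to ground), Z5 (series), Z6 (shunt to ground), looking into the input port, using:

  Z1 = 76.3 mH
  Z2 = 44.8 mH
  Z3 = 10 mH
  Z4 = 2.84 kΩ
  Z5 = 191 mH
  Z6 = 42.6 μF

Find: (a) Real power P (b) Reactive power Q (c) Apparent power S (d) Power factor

Step 1 — Angular frequency: ω = 2π·f = 2π·112 = 703.7 rad/s.
Step 2 — Component impedances:
  Z1: Z = jωL = j·703.7·0.0763 = 0 + j53.69 Ω
  Z2: Z = jωL = j·703.7·0.0448 = 0 + j31.53 Ω
  Z3: Z = jωL = j·703.7·0.01 = 0 + j7.037 Ω
  Z4: Z = R = 2840 Ω
  Z5: Z = jωL = j·703.7·0.191 = 0 + j134.4 Ω
  Z6: Z = 1/(jωC) = -j/(ω·C) = 0 - j33.36 Ω
Step 3 — Ladder network (open output): work backward from the far end, alternating series and parallel combinations. Z_in = 0.1833 + j78.1 Ω = 78.1∠89.9° Ω.
Step 4 — Source phasor: V = 94.7∠0.0° V = 94.7 V.
Step 5 — Current: I = V / Z = 0.002846 - j1.213 A = 1.213∠-89.9° A.
Step 6 — Complex power: S = V·I* = 0.2695 + j114.8 VA.
Step 7 — Real power: P = Re(S) = 0.2695 W.
Step 8 — Reactive power: Q = Im(S) = 114.8 VAR.
Step 9 — Apparent power: |S| = 114.8 VA.
Step 10 — Power factor: PF = P/|S| = 0.002347 (lagging).

(a) P = 0.2695 W  (b) Q = 114.8 VAR  (c) S = 114.8 VA  (d) PF = 0.002347 (lagging)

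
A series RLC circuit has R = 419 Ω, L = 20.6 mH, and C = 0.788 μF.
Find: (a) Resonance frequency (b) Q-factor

Step 1 — Resonance condition Im(Z)=0 gives ω₀ = 1/√(LC).
Step 2 — ω₀ = 1/√(0.0206·7.88e-07) = 7849 rad/s.
Step 3 — f₀ = ω₀/(2π) = 1249 Hz.
Step 4 — Series Q: Q = ω₀L/R = 7849·0.0206/419 = 0.3859.

(a) f₀ = 1249 Hz  (b) Q = 0.3859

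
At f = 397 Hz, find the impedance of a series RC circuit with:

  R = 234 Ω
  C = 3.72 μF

Step 1 — Angular frequency: ω = 2π·f = 2π·397 = 2494 rad/s.
Step 2 — Component impedances:
  R: Z = R = 234 Ω
  C: Z = 1/(jωC) = -j/(ω·C) = 0 - j107.8 Ω
Step 3 — Series combination: Z_total = R + C = 234 - j107.8 Ω = 257.6∠-24.7° Ω.

Z = 234 - j107.8 Ω = 257.6∠-24.7° Ω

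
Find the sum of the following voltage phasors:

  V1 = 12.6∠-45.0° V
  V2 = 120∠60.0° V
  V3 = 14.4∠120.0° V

Step 1 — Convert each phasor to rectangular form:
  V1 = 12.6·(cos(-45.0°) + j·sin(-45.0°)) = 8.91 - j8.91 V
  V2 = 120·(cos(60.0°) + j·sin(60.0°)) = 60 + j103.9 V
  V3 = 14.4·(cos(120.0°) + j·sin(120.0°)) = -7.2 + j12.47 V
Step 2 — Sum components: V_total = 61.71 + j107.5 V.
Step 3 — Convert to polar: |V_total| = 123.9 V, ∠V_total = 60.1°.

V_total = 123.9∠60.1° V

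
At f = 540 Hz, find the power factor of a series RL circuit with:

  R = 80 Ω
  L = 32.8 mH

Step 1 — Angular frequency: ω = 2π·f = 2π·540 = 3393 rad/s.
Step 2 — Component impedances:
  R: Z = R = 80 Ω
  L: Z = jωL = j·3393·0.0328 = 0 + j111.3 Ω
Step 3 — Series combination: Z_total = R + L = 80 + j111.3 Ω = 137.1∠54.3° Ω.
Step 4 — Power factor: PF = cos(φ) = Re(Z)/|Z| = 80/137.06 = 0.5837.
Step 5 — Type: Im(Z) = 111.3 ⇒ lagging (phase φ = 54.3°).

PF = 0.5837 (lagging, φ = 54.3°)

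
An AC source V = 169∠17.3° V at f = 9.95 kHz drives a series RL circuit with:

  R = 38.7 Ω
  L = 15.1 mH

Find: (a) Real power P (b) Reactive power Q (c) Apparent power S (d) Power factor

Step 1 — Angular frequency: ω = 2π·f = 2π·9950 = 6.252e+04 rad/s.
Step 2 — Component impedances:
  R: Z = R = 38.7 Ω
  L: Z = jωL = j·6.252e+04·0.0151 = 0 + j944 Ω
Step 3 — Series combination: Z_total = R + L = 38.7 + j944 Ω = 944.8∠87.7° Ω.
Step 4 — Source phasor: V = 169∠17.3° V = 161.4 + j50.26 V.
Step 5 — Current: I = V / Z = 0.06014 - j0.1685 A = 0.1789∠-70.4° A.
Step 6 — Complex power: S = V·I* = 1.238 + j30.2 VA.
Step 7 — Real power: P = Re(S) = 1.238 W.
Step 8 — Reactive power: Q = Im(S) = 30.2 VAR.
Step 9 — Apparent power: |S| = 30.23 VA.
Step 10 — Power factor: PF = P/|S| = 0.04096 (lagging).

(a) P = 1.238 W  (b) Q = 30.2 VAR  (c) S = 30.23 VA  (d) PF = 0.04096 (lagging)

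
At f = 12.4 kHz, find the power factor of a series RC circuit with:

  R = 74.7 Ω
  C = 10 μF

Step 1 — Angular frequency: ω = 2π·f = 2π·1.24e+04 = 7.791e+04 rad/s.
Step 2 — Component impedances:
  R: Z = R = 74.7 Ω
  C: Z = 1/(jωC) = -j/(ω·C) = 0 - j1.284 Ω
Step 3 — Series combination: Z_total = R + C = 74.7 - j1.284 Ω = 74.71∠-1.0° Ω.
Step 4 — Power factor: PF = cos(φ) = Re(Z)/|Z| = 74.7/74.71 = 0.9999.
Step 5 — Type: Im(Z) = -1.284 ⇒ leading (phase φ = -1.0°).

PF = 0.9999 (leading, φ = -1.0°)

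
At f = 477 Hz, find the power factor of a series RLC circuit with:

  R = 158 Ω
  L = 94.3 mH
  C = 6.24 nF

Step 1 — Angular frequency: ω = 2π·f = 2π·477 = 2997 rad/s.
Step 2 — Component impedances:
  R: Z = R = 158 Ω
  L: Z = jωL = j·2997·0.0943 = 0 + j282.6 Ω
  C: Z = 1/(jωC) = -j/(ω·C) = 0 - j5.347e+04 Ω
Step 3 — Series combination: Z_total = R + L + C = 158 - j5.319e+04 Ω = 5.319e+04∠-89.8° Ω.
Step 4 — Power factor: PF = cos(φ) = Re(Z)/|Z| = 158/53188 = 0.002971.
Step 5 — Type: Im(Z) = -5.319e+04 ⇒ leading (phase φ = -89.8°).

PF = 0.002971 (leading, φ = -89.8°)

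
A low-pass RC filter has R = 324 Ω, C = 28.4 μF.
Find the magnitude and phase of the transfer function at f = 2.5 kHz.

Step 1 — Angular frequency: ω = 2π·2500 = 1.571e+04 rad/s.
Step 2 — Transfer function: H(jω) = 1/(1 + jωRC).
Step 3 — Denominator: 1 + jωRC = 1 + j·1.571e+04·324·2.84e-05 = 1 + j144.5.
Step 4 — H = 4.786e-05 - j0.006918.
Step 5 — Magnitude: |H| = 0.006918 (-43.2 dB); phase: φ = -89.6°.

|H| = 0.006918 (-43.2 dB), φ = -89.6°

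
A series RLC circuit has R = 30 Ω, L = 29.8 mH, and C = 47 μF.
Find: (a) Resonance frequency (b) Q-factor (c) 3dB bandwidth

Step 1 — Resonance condition Im(Z)=0 gives ω₀ = 1/√(LC).
Step 2 — ω₀ = 1/√(0.0298·4.7e-05) = 845 rad/s.
Step 3 — f₀ = ω₀/(2π) = 134.5 Hz.
Step 4 — Series Q: Q = ω₀L/R = 845·0.0298/30 = 0.8393.
Step 5 — 3dB bandwidth: Δω = ω₀/Q = 1007 rad/s; BW = Δω/(2π) = 160.2 Hz.

(a) f₀ = 134.5 Hz  (b) Q = 0.8393  (c) BW = 160.2 Hz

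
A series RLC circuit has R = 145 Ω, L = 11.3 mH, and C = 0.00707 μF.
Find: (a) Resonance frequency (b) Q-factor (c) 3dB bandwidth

Step 1 — Resonance condition Im(Z)=0 gives ω₀ = 1/√(LC).
Step 2 — ω₀ = 1/√(0.0113·7.07e-09) = 1.119e+05 rad/s.
Step 3 — f₀ = ω₀/(2π) = 1.781e+04 Hz.
Step 4 — Series Q: Q = ω₀L/R = 1.119e+05·0.0113/145 = 8.719.
Step 5 — 3dB bandwidth: Δω = ω₀/Q = 1.283e+04 rad/s; BW = Δω/(2π) = 2042 Hz.

(a) f₀ = 1.781e+04 Hz  (b) Q = 8.719  (c) BW = 2042 Hz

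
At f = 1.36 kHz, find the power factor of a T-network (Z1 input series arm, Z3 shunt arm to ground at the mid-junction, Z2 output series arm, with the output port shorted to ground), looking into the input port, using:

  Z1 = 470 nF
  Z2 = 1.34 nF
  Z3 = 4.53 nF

Step 1 — Angular frequency: ω = 2π·f = 2π·1360 = 8545 rad/s.
Step 2 — Component impedances:
  Z1: Z = 1/(jωC) = -j/(ω·C) = 0 - j249 Ω
  Z2: Z = 1/(jωC) = -j/(ω·C) = 0 - j8.733e+04 Ω
  Z3: Z = 1/(jωC) = -j/(ω·C) = 0 - j2.583e+04 Ω
Step 3 — With the output port shorted to ground, the output series arm Z2 runs from the junction to ground; the shunt arm Z3 also runs from the junction to ground. They appear in parallel: Z3 || Z2 = 0 - j1.994e+04 Ω.
Step 4 — Series with input arm Z1: Z_in = Z1 + (Z3 || Z2) = 0 - j2.019e+04 Ω = 2.019e+04∠-90.0° Ω.
Step 5 — Power factor: PF = cos(φ) = Re(Z)/|Z| = 0/2.019e+04 = 0.
Step 6 — Type: Im(Z) = -2.019e+04 ⇒ leading (phase φ = -90.0°).

PF = 0 (leading, φ = -90.0°)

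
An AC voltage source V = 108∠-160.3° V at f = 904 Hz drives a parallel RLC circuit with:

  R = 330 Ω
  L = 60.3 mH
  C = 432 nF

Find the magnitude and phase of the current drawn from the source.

Step 1 — Angular frequency: ω = 2π·f = 2π·904 = 5680 rad/s.
Step 2 — Component impedances:
  R: Z = R = 330 Ω
  L: Z = jωL = j·5680·0.0603 = 0 + j342.5 Ω
  C: Z = 1/(jωC) = -j/(ω·C) = 0 - j407.5 Ω
Step 3 — Parallel combination: 1/Z_total = 1/R + 1/L + 1/C; Z_total = 322.4 + j49.57 Ω = 326.2∠8.7° Ω.
Step 4 — Source phasor: V = 108∠-160.3° V = -101.7 - j36.41 V.
Step 5 — Ohm's law: I = V / Z_total = (-101.7 - j36.41) / (322.4 + j49.57) = -0.3251 - j0.06295 A.
Step 6 — Convert to polar: |I| = 0.3311 A, ∠I = -169.0°.

I = 0.3311∠-169.0° A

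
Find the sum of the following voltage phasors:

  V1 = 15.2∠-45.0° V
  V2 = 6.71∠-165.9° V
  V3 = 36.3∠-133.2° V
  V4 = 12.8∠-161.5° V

Step 1 — Convert each phasor to rectangular form:
  V1 = 15.2·(cos(-45.0°) + j·sin(-45.0°)) = 10.75 - j10.75 V
  V2 = 6.71·(cos(-165.9°) + j·sin(-165.9°)) = -6.508 - j1.635 V
  V3 = 36.3·(cos(-133.2°) + j·sin(-133.2°)) = -24.85 - j26.46 V
  V4 = 12.8·(cos(-161.5°) + j·sin(-161.5°)) = -12.14 - j4.061 V
Step 2 — Sum components: V_total = -32.75 - j42.91 V.
Step 3 — Convert to polar: |V_total| = 53.97 V, ∠V_total = -127.4°.

V_total = 53.97∠-127.4° V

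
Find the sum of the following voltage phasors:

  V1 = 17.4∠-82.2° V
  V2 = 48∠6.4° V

Step 1 — Convert each phasor to rectangular form:
  V1 = 17.4·(cos(-82.2°) + j·sin(-82.2°)) = 2.361 - j17.24 V
  V2 = 48·(cos(6.4°) + j·sin(6.4°)) = 47.7 + j5.351 V
Step 2 — Sum components: V_total = 50.06 - j11.89 V.
Step 3 — Convert to polar: |V_total| = 51.45 V, ∠V_total = -13.4°.

V_total = 51.45∠-13.4° V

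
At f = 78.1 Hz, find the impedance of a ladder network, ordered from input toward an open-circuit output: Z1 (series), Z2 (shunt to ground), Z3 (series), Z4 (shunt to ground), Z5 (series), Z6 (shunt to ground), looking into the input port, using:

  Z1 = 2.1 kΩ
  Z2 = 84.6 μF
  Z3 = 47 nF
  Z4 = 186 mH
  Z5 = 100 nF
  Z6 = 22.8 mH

Step 1 — Angular frequency: ω = 2π·f = 2π·78.1 = 490.7 rad/s.
Step 2 — Component impedances:
  Z1: Z = R = 2100 Ω
  Z2: Z = 1/(jωC) = -j/(ω·C) = 0 - j24.09 Ω
  Z3: Z = 1/(jωC) = -j/(ω·C) = 0 - j4.336e+04 Ω
  Z4: Z = jωL = j·490.7·0.186 = 0 + j91.27 Ω
  Z5: Z = 1/(jωC) = -j/(ω·C) = 0 - j2.038e+04 Ω
  Z6: Z = jωL = j·490.7·0.0228 = 0 + j11.19 Ω
Step 3 — Ladder network (open output): work backward from the far end, alternating series and parallel combinations. Z_in = 2100 - j24.07 Ω = 2100∠-0.7° Ω.

Z = 2100 - j24.07 Ω = 2100∠-0.7° Ω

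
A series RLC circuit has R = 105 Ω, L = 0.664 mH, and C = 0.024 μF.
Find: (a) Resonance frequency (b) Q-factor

Step 1 — Resonance condition Im(Z)=0 gives ω₀ = 1/√(LC).
Step 2 — ω₀ = 1/√(0.000664·2.4e-08) = 2.505e+05 rad/s.
Step 3 — f₀ = ω₀/(2π) = 3.987e+04 Hz.
Step 4 — Series Q: Q = ω₀L/R = 2.505e+05·0.000664/105 = 1.584.

(a) f₀ = 3.987e+04 Hz  (b) Q = 1.584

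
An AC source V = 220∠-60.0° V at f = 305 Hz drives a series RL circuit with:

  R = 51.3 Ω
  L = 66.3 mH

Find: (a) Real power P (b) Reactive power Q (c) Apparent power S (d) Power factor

Step 1 — Angular frequency: ω = 2π·f = 2π·305 = 1916 rad/s.
Step 2 — Component impedances:
  R: Z = R = 51.3 Ω
  L: Z = jωL = j·1916·0.0663 = 0 + j127.1 Ω
Step 3 — Series combination: Z_total = R + L = 51.3 + j127.1 Ω = 137∠68.0° Ω.
Step 4 — Source phasor: V = 220∠-60.0° V = 110 - j190.5 V.
Step 5 — Current: I = V / Z = -0.9888 - j1.265 A = 1.606∠-128.0° A.
Step 6 — Complex power: S = V·I* = 132.2 + j327.5 VA.
Step 7 — Real power: P = Re(S) = 132.2 W.
Step 8 — Reactive power: Q = Im(S) = 327.5 VAR.
Step 9 — Apparent power: |S| = 353.2 VA.
Step 10 — Power factor: PF = P/|S| = 0.3744 (lagging).

(a) P = 132.2 W  (b) Q = 327.5 VAR  (c) S = 353.2 VA  (d) PF = 0.3744 (lagging)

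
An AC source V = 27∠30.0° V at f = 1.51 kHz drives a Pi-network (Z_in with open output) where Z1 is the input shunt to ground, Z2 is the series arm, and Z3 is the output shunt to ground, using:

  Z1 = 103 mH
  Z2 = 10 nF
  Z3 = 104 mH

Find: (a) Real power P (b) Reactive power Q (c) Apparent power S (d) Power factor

Step 1 — Angular frequency: ω = 2π·f = 2π·1510 = 9488 rad/s.
Step 2 — Component impedances:
  Z1: Z = jωL = j·9488·0.103 = 0 + j977.2 Ω
  Z2: Z = 1/(jωC) = -j/(ω·C) = 0 - j1.054e+04 Ω
  Z3: Z = jωL = j·9488·0.104 = 0 + j986.7 Ω
Step 3 — With open output, the series arm Z2 and the output shunt Z3 appear in series to ground: Z2 + Z3 = 0 - j9553 Ω.
Step 4 — Parallel with input shunt Z1: Z_in = Z1 || (Z2 + Z3) = 0 + j1089 Ω = 1089∠90.0° Ω.
Step 5 — Source phasor: V = 27∠30.0° V = 23.38 + j13.5 V.
Step 6 — Current: I = V / Z = 0.0124 - j0.02148 A = 0.0248∠-60.0° A.
Step 7 — Complex power: S = V·I* = 0 + j0.6697 VA.
Step 8 — Real power: P = Re(S) = 0 W.
Step 9 — Reactive power: Q = Im(S) = 0.6697 VAR.
Step 10 — Apparent power: |S| = 0.6697 VA.
Step 11 — Power factor: PF = P/|S| = 0 (lagging).

(a) P = 0 W  (b) Q = 0.6697 VAR  (c) S = 0.6697 VA  (d) PF = 0 (lagging)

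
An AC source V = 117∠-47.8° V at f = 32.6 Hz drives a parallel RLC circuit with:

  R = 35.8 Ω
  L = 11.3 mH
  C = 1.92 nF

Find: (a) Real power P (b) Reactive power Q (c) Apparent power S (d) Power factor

Step 1 — Angular frequency: ω = 2π·f = 2π·32.6 = 204.8 rad/s.
Step 2 — Component impedances:
  R: Z = R = 35.8 Ω
  L: Z = jωL = j·204.8·0.0113 = 0 + j2.315 Ω
  C: Z = 1/(jωC) = -j/(ω·C) = 0 - j2.543e+06 Ω
Step 3 — Parallel combination: 1/Z_total = 1/R + 1/L + 1/C; Z_total = 0.149 + j2.305 Ω = 2.31∠86.3° Ω.
Step 4 — Source phasor: V = 117∠-47.8° V = 78.59 - j86.67 V.
Step 5 — Current: I = V / Z = -35.25 - j36.38 A = 50.65∠-134.1° A.
Step 6 — Complex power: S = V·I* = 382.4 + j5914 VA.
Step 7 — Real power: P = Re(S) = 382.4 W.
Step 8 — Reactive power: Q = Im(S) = 5914 VAR.
Step 9 — Apparent power: |S| = 5927 VA.
Step 10 — Power factor: PF = P/|S| = 0.06452 (lagging).

(a) P = 382.4 W  (b) Q = 5914 VAR  (c) S = 5927 VA  (d) PF = 0.06452 (lagging)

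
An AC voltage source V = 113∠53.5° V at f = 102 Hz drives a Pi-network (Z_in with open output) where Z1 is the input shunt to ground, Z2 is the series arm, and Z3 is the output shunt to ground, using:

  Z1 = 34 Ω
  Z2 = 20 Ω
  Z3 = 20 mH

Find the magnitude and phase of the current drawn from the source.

Step 1 — Angular frequency: ω = 2π·f = 2π·102 = 640.9 rad/s.
Step 2 — Component impedances:
  Z1: Z = R = 34 Ω
  Z2: Z = R = 20 Ω
  Z3: Z = jωL = j·640.9·0.02 = 0 + j12.82 Ω
Step 3 — With open output, the series arm Z2 and the output shunt Z3 appear in series to ground: Z2 + Z3 = 20 + j12.82 Ω.
Step 4 — Parallel with input shunt Z1: Z_in = Z1 || (Z2 + Z3) = 13.73 + j4.81 Ω = 14.55∠19.3° Ω.
Step 5 — Source phasor: V = 113∠53.5° V = 67.21 + j90.84 V.
Step 6 — Ohm's law: I = V / Z_total = (67.21 + j90.84) / (13.73 + j4.81) = 6.422 + j4.364 A.
Step 7 — Convert to polar: |I| = 7.765 A, ∠I = 34.2°.

I = 7.765∠34.2° A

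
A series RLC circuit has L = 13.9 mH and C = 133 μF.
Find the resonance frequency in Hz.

Step 1 — Resonance condition Im(Z)=0 gives ω₀ = 1/√(LC).
Step 2 — ω₀ = 1/√(0.0139·0.000133) = 735.5 rad/s.
Step 3 — f₀ = ω₀/(2π) = 117.1 Hz.

f₀ = 117.1 Hz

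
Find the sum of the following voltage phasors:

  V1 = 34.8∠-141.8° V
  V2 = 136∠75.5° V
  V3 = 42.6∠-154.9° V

Step 1 — Convert each phasor to rectangular form:
  V1 = 34.8·(cos(-141.8°) + j·sin(-141.8°)) = -27.35 - j21.52 V
  V2 = 136·(cos(75.5°) + j·sin(75.5°)) = 34.05 + j131.7 V
  V3 = 42.6·(cos(-154.9°) + j·sin(-154.9°)) = -38.58 - j18.07 V
Step 2 — Sum components: V_total = -31.87 + j92.08 V.
Step 3 — Convert to polar: |V_total| = 97.44 V, ∠V_total = 109.1°.

V_total = 97.44∠109.1° V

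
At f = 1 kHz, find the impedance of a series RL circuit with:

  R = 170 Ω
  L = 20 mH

Step 1 — Angular frequency: ω = 2π·f = 2π·1000 = 6283 rad/s.
Step 2 — Component impedances:
  R: Z = R = 170 Ω
  L: Z = jωL = j·6283·0.02 = 0 + j125.7 Ω
Step 3 — Series combination: Z_total = R + L = 170 + j125.7 Ω = 211.4∠36.5° Ω.

Z = 170 + j125.7 Ω = 211.4∠36.5° Ω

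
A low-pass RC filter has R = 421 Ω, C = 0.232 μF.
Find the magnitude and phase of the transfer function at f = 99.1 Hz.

Step 1 — Angular frequency: ω = 2π·99.1 = 622.7 rad/s.
Step 2 — Transfer function: H(jω) = 1/(1 + jωRC).
Step 3 — Denominator: 1 + jωRC = 1 + j·622.7·421·2.32e-07 = 1 + j0.06082.
Step 4 — H = 0.9963 - j0.06059.
Step 5 — Magnitude: |H| = 0.9982 (-0.0 dB); phase: φ = -3.5°.

|H| = 0.9982 (-0.0 dB), φ = -3.5°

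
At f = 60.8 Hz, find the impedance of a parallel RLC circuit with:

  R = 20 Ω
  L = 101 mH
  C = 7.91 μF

Step 1 — Angular frequency: ω = 2π·f = 2π·60.8 = 382 rad/s.
Step 2 — Component impedances:
  R: Z = R = 20 Ω
  L: Z = jωL = j·382·0.101 = 0 + j38.58 Ω
  C: Z = 1/(jωC) = -j/(ω·C) = 0 - j330.9 Ω
Step 3 — Parallel combination: 1/Z_total = 1/R + 1/L + 1/C; Z_total = 16.53 + j7.571 Ω = 18.18∠24.6° Ω.

Z = 16.53 + j7.571 Ω = 18.18∠24.6° Ω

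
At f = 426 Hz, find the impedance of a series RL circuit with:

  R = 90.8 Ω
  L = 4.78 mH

Step 1 — Angular frequency: ω = 2π·f = 2π·426 = 2677 rad/s.
Step 2 — Component impedances:
  R: Z = R = 90.8 Ω
  L: Z = jωL = j·2677·0.00478 = 0 + j12.79 Ω
Step 3 — Series combination: Z_total = R + L = 90.8 + j12.79 Ω = 91.7∠8.0° Ω.

Z = 90.8 + j12.79 Ω = 91.7∠8.0° Ω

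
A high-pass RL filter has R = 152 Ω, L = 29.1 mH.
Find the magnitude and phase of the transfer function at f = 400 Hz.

Step 1 — Angular frequency: ω = 2π·400 = 2513 rad/s.
Step 2 — Transfer function: H(jω) = jωL/(R + jωL).
Step 3 — Numerator jωL = j·73.14; denominator R + jωL = 152 + j73.14.
Step 4 — H = 0.188 + j0.3907.
Step 5 — Magnitude: |H| = 0.4336 (-7.3 dB); phase: φ = 64.3°.

|H| = 0.4336 (-7.3 dB), φ = 64.3°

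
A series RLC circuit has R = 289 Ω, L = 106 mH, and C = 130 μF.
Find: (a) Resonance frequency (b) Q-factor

Step 1 — Resonance condition Im(Z)=0 gives ω₀ = 1/√(LC).
Step 2 — ω₀ = 1/√(0.106·0.00013) = 269.4 rad/s.
Step 3 — f₀ = ω₀/(2π) = 42.87 Hz.
Step 4 — Series Q: Q = ω₀L/R = 269.4·0.106/289 = 0.09881.

(a) f₀ = 42.87 Hz  (b) Q = 0.09881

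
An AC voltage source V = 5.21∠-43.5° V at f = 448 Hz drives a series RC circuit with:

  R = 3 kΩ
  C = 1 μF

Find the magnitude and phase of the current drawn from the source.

Step 1 — Angular frequency: ω = 2π·f = 2π·448 = 2815 rad/s.
Step 2 — Component impedances:
  R: Z = R = 3000 Ω
  C: Z = 1/(jωC) = -j/(ω·C) = 0 - j355.3 Ω
Step 3 — Series combination: Z_total = R + C = 3000 - j355.3 Ω = 3021∠-6.8° Ω.
Step 4 — Source phasor: V = 5.21∠-43.5° V = 3.779 - j3.586 V.
Step 5 — Ohm's law: I = V / Z_total = (3.779 - j3.586) / (3000 - j355.3) = 0.001382 - j0.001032 A.
Step 6 — Convert to polar: |I| = 0.001725 A, ∠I = -36.7°.

I = 0.001725∠-36.7° A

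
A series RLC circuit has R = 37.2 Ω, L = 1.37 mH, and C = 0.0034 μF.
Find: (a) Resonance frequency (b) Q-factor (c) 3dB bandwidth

Step 1 — Resonance condition Im(Z)=0 gives ω₀ = 1/√(LC).
Step 2 — ω₀ = 1/√(0.00137·3.4e-09) = 4.633e+05 rad/s.
Step 3 — f₀ = ω₀/(2π) = 7.374e+04 Hz.
Step 4 — Series Q: Q = ω₀L/R = 4.633e+05·0.00137/37.2 = 17.06.
Step 5 — 3dB bandwidth: Δω = ω₀/Q = 2.715e+04 rad/s; BW = Δω/(2π) = 4322 Hz.

(a) f₀ = 7.374e+04 Hz  (b) Q = 17.06  (c) BW = 4322 Hz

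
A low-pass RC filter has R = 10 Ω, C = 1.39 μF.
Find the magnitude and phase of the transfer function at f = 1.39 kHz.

Step 1 — Angular frequency: ω = 2π·1390 = 8734 rad/s.
Step 2 — Transfer function: H(jω) = 1/(1 + jωRC).
Step 3 — Denominator: 1 + jωRC = 1 + j·8734·10·1.39e-06 = 1 + j0.1214.
Step 4 — H = 0.9855 - j0.1196.
Step 5 — Magnitude: |H| = 0.9927 (-0.1 dB); phase: φ = -6.9°.

|H| = 0.9927 (-0.1 dB), φ = -6.9°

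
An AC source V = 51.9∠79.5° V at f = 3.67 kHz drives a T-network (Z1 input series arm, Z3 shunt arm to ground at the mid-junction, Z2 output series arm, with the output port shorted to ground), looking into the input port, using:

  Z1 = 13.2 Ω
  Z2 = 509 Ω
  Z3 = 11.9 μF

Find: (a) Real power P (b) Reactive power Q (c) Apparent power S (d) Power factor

Step 1 — Angular frequency: ω = 2π·f = 2π·3670 = 2.306e+04 rad/s.
Step 2 — Component impedances:
  Z1: Z = R = 13.2 Ω
  Z2: Z = R = 509 Ω
  Z3: Z = 1/(jωC) = -j/(ω·C) = 0 - j3.644 Ω
Step 3 — With the output port shorted to ground, the output series arm Z2 runs from the junction to ground; the shunt arm Z3 also runs from the junction to ground. They appear in parallel: Z3 || Z2 = 0.02609 - j3.644 Ω.
Step 4 — Series with input arm Z1: Z_in = Z1 + (Z3 || Z2) = 13.23 - j3.644 Ω = 13.72∠-15.4° Ω.
Step 5 — Source phasor: V = 51.9∠79.5° V = 9.458 + j51.03 V.
Step 6 — Current: I = V / Z = -0.3234 + j3.769 A = 3.783∠94.9° A.
Step 7 — Complex power: S = V·I* = 189.3 - j52.15 VA.
Step 8 — Real power: P = Re(S) = 189.3 W.
Step 9 — Reactive power: Q = Im(S) = -52.15 VAR.
Step 10 — Apparent power: |S| = 196.3 VA.
Step 11 — Power factor: PF = P/|S| = 0.9641 (leading).

(a) P = 189.3 W  (b) Q = -52.15 VAR  (c) S = 196.3 VA  (d) PF = 0.9641 (leading)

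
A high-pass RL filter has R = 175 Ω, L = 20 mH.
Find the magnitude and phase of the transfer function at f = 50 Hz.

Step 1 — Angular frequency: ω = 2π·50 = 314.2 rad/s.
Step 2 — Transfer function: H(jω) = jωL/(R + jωL).
Step 3 — Numerator jωL = j·6.283; denominator R + jωL = 175 + j6.283.
Step 4 — H = 0.001287 + j0.03586.
Step 5 — Magnitude: |H| = 0.03588 (-28.9 dB); phase: φ = 87.9°.

|H| = 0.03588 (-28.9 dB), φ = 87.9°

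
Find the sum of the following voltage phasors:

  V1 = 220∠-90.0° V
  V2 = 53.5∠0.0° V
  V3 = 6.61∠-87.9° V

Step 1 — Convert each phasor to rectangular form:
  V1 = 220·(cos(-90.0°) + j·sin(-90.0°)) = 0 - j220 V
  V2 = 53.5·(cos(0.0°) + j·sin(0.0°)) = 53.5 V
  V3 = 6.61·(cos(-87.9°) + j·sin(-87.9°)) = 0.2422 - j6.606 V
Step 2 — Sum components: V_total = 53.74 - j226.6 V.
Step 3 — Convert to polar: |V_total| = 232.9 V, ∠V_total = -76.7°.

V_total = 232.9∠-76.7° V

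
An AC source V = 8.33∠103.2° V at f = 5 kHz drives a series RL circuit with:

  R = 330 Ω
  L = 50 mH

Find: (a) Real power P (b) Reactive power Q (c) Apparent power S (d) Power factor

Step 1 — Angular frequency: ω = 2π·f = 2π·5000 = 3.142e+04 rad/s.
Step 2 — Component impedances:
  R: Z = R = 330 Ω
  L: Z = jωL = j·3.142e+04·0.05 = 0 + j1571 Ω
Step 3 — Series combination: Z_total = R + L = 330 + j1571 Ω = 1605∠78.1° Ω.
Step 4 — Source phasor: V = 8.33∠103.2° V = -1.902 + j8.11 V.
Step 5 — Current: I = V / Z = 0.004701 + j0.002199 A = 0.00519∠25.1° A.
Step 6 — Complex power: S = V·I* = 0.008888 + j0.04231 VA.
Step 7 — Real power: P = Re(S) = 0.008888 W.
Step 8 — Reactive power: Q = Im(S) = 0.04231 VAR.
Step 9 — Apparent power: |S| = 0.04323 VA.
Step 10 — Power factor: PF = P/|S| = 0.2056 (lagging).

(a) P = 0.008888 W  (b) Q = 0.04231 VAR  (c) S = 0.04323 VA  (d) PF = 0.2056 (lagging)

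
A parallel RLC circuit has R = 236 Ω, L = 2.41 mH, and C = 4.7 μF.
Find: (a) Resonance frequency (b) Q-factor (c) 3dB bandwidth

Step 1 — Resonance: ω₀ = 1/√(LC) = 1/√(0.00241·4.7e-06) = 9396 rad/s.
Step 2 — f₀ = ω₀/(2π) = 1495 Hz.
Step 3 — Parallel Q: Q = R/(ω₀L) = 236/(9396·0.00241) = 10.42.
Step 4 — Bandwidth: Δω = ω₀/Q = 901.6 rad/s; BW = Δω/(2π) = 143.5 Hz.

(a) f₀ = 1495 Hz  (b) Q = 10.42  (c) BW = 143.5 Hz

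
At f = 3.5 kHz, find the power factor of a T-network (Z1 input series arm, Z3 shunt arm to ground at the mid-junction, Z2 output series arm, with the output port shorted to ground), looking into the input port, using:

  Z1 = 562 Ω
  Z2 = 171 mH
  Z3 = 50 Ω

Step 1 — Angular frequency: ω = 2π·f = 2π·3500 = 2.199e+04 rad/s.
Step 2 — Component impedances:
  Z1: Z = R = 562 Ω
  Z2: Z = jωL = j·2.199e+04·0.171 = 0 + j3760 Ω
  Z3: Z = R = 50 Ω
Step 3 — With the output port shorted to ground, the output series arm Z2 runs from the junction to ground; the shunt arm Z3 also runs from the junction to ground. They appear in parallel: Z3 || Z2 = 49.99 + j0.6647 Ω.
Step 4 — Series with input arm Z1: Z_in = Z1 + (Z3 || Z2) = 612 + j0.6647 Ω = 612∠0.1° Ω.
Step 5 — Power factor: PF = cos(φ) = Re(Z)/|Z| = 612/612 = 1.
Step 6 — Type: Im(Z) = 0.6647 ⇒ lagging (phase φ = 0.1°).

PF = 1 (lagging, φ = 0.1°)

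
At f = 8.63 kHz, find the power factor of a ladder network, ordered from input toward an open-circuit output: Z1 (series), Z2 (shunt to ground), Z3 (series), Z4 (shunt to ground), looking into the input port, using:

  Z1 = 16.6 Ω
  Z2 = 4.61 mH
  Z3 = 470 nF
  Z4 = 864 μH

Step 1 — Angular frequency: ω = 2π·f = 2π·8630 = 5.422e+04 rad/s.
Step 2 — Component impedances:
  Z1: Z = R = 16.6 Ω
  Z2: Z = jωL = j·5.422e+04·0.00461 = 0 + j250 Ω
  Z3: Z = 1/(jωC) = -j/(ω·C) = 0 - j39.24 Ω
  Z4: Z = jωL = j·5.422e+04·0.000864 = 0 + j46.85 Ω
Step 3 — Ladder network (open output): work backward from the far end, alternating series and parallel combinations. Z_in = 16.6 + j7.386 Ω = 18.17∠24.0° Ω.
Step 4 — Power factor: PF = cos(φ) = Re(Z)/|Z| = 16.6/18.17 = 0.9136.
Step 5 — Type: Im(Z) = 7.386 ⇒ lagging (phase φ = 24.0°).

PF = 0.9136 (lagging, φ = 24.0°)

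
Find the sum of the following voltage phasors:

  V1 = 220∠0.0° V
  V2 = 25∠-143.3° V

Step 1 — Convert each phasor to rectangular form:
  V1 = 220·(cos(0.0°) + j·sin(0.0°)) = 220 V
  V2 = 25·(cos(-143.3°) + j·sin(-143.3°)) = -20.04 - j14.94 V
Step 2 — Sum components: V_total = 200 - j14.94 V.
Step 3 — Convert to polar: |V_total| = 200.5 V, ∠V_total = -4.3°.

V_total = 200.5∠-4.3° V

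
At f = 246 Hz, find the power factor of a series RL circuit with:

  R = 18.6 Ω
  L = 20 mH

Step 1 — Angular frequency: ω = 2π·f = 2π·246 = 1546 rad/s.
Step 2 — Component impedances:
  R: Z = R = 18.6 Ω
  L: Z = jωL = j·1546·0.02 = 0 + j30.91 Ω
Step 3 — Series combination: Z_total = R + L = 18.6 + j30.91 Ω = 36.08∠59.0° Ω.
Step 4 — Power factor: PF = cos(φ) = Re(Z)/|Z| = 18.6/36.0776 = 0.5156.
Step 5 — Type: Im(Z) = 30.91 ⇒ lagging (phase φ = 59.0°).

PF = 0.5156 (lagging, φ = 59.0°)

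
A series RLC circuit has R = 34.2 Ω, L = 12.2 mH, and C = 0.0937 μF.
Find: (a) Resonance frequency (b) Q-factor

Step 1 — Resonance condition Im(Z)=0 gives ω₀ = 1/√(LC).
Step 2 — ω₀ = 1/√(0.0122·9.37e-08) = 2.958e+04 rad/s.
Step 3 — f₀ = ω₀/(2π) = 4707 Hz.
Step 4 — Series Q: Q = ω₀L/R = 2.958e+04·0.0122/34.2 = 10.55.

(a) f₀ = 4707 Hz  (b) Q = 10.55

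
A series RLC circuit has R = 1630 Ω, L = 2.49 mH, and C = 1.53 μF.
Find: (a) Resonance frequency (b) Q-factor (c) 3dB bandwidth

Step 1 — Resonance: ω₀ = 1/√(LC) = 1/√(0.00249·1.53e-06) = 1.62e+04 rad/s.
Step 2 — f₀ = ω₀/(2π) = 2579 Hz.
Step 3 — Series Q: Q = ω₀L/R = 1.62e+04·0.00249/1630 = 0.02475.
Step 4 — Bandwidth: Δω = ω₀/Q = 6.546e+05 rad/s; BW = Δω/(2π) = 1.042e+05 Hz.

(a) f₀ = 2579 Hz  (b) Q = 0.02475  (c) BW = 1.042e+05 Hz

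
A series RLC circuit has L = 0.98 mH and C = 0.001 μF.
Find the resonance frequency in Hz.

Step 1 — Resonance condition Im(Z)=0 gives ω₀ = 1/√(LC).
Step 2 — ω₀ = 1/√(0.00098·1e-09) = 1.01e+06 rad/s.
Step 3 — f₀ = ω₀/(2π) = 1.608e+05 Hz.

f₀ = 1.608e+05 Hz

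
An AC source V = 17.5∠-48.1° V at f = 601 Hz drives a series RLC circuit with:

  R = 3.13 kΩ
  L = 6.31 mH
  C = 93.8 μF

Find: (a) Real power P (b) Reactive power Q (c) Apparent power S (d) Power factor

Step 1 — Angular frequency: ω = 2π·f = 2π·601 = 3776 rad/s.
Step 2 — Component impedances:
  R: Z = R = 3130 Ω
  L: Z = jωL = j·3776·0.00631 = 0 + j23.83 Ω
  C: Z = 1/(jωC) = -j/(ω·C) = 0 - j2.823 Ω
Step 3 — Series combination: Z_total = R + L + C = 3130 + j21 Ω = 3130∠0.4° Ω.
Step 4 — Source phasor: V = 17.5∠-48.1° V = 11.69 - j13.03 V.
Step 5 — Current: I = V / Z = 0.003706 - j0.004186 A = 0.005591∠-48.5° A.
Step 6 — Complex power: S = V·I* = 0.09784 + j0.0006566 VA.
Step 7 — Real power: P = Re(S) = 0.09784 W.
Step 8 — Reactive power: Q = Im(S) = 0.0006566 VAR.
Step 9 — Apparent power: |S| = 0.09784 VA.
Step 10 — Power factor: PF = P/|S| = 1 (lagging).

(a) P = 0.09784 W  (b) Q = 0.0006566 VAR  (c) S = 0.09784 VA  (d) PF = 1 (lagging)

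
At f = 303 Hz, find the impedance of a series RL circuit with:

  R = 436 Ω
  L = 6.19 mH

Step 1 — Angular frequency: ω = 2π·f = 2π·303 = 1904 rad/s.
Step 2 — Component impedances:
  R: Z = R = 436 Ω
  L: Z = jωL = j·1904·0.00619 = 0 + j11.78 Ω
Step 3 — Series combination: Z_total = R + L = 436 + j11.78 Ω = 436.2∠1.5° Ω.

Z = 436 + j11.78 Ω = 436.2∠1.5° Ω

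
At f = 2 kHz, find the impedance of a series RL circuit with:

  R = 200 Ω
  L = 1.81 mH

Step 1 — Angular frequency: ω = 2π·f = 2π·2000 = 1.257e+04 rad/s.
Step 2 — Component impedances:
  R: Z = R = 200 Ω
  L: Z = jωL = j·1.257e+04·0.00181 = 0 + j22.75 Ω
Step 3 — Series combination: Z_total = R + L = 200 + j22.75 Ω = 201.3∠6.5° Ω.

Z = 200 + j22.75 Ω = 201.3∠6.5° Ω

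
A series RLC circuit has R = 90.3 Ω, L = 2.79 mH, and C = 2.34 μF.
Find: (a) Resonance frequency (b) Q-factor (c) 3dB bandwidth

Step 1 — Resonance condition Im(Z)=0 gives ω₀ = 1/√(LC).
Step 2 — ω₀ = 1/√(0.00279·2.34e-06) = 1.238e+04 rad/s.
Step 3 — f₀ = ω₀/(2π) = 1970 Hz.
Step 4 — Series Q: Q = ω₀L/R = 1.238e+04·0.00279/90.3 = 0.3824.
Step 5 — 3dB bandwidth: Δω = ω₀/Q = 3.237e+04 rad/s; BW = Δω/(2π) = 5151 Hz.

(a) f₀ = 1970 Hz  (b) Q = 0.3824  (c) BW = 5151 Hz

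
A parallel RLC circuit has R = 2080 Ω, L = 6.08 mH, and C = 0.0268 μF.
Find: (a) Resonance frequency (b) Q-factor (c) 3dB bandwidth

Step 1 — Resonance: ω₀ = 1/√(LC) = 1/√(0.00608·2.68e-08) = 7.834e+04 rad/s.
Step 2 — f₀ = ω₀/(2π) = 1.247e+04 Hz.
Step 3 — Parallel Q: Q = R/(ω₀L) = 2080/(7.834e+04·0.00608) = 4.367.
Step 4 — Bandwidth: Δω = ω₀/Q = 1.794e+04 rad/s; BW = Δω/(2π) = 2855 Hz.

(a) f₀ = 1.247e+04 Hz  (b) Q = 4.367  (c) BW = 2855 Hz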